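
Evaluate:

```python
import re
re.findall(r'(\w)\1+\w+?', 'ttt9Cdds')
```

['t', 'd']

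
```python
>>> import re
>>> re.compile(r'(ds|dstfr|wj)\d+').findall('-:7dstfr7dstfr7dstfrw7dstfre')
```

`findall` collects group 1 from each match (2 total).

['dstfr', 'dstfr']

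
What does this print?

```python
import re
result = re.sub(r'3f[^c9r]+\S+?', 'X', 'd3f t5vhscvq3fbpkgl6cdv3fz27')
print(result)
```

Pattern: the literal '3f', then one or more of any character except [c9r]; then one or more of a non-whitespace character (lazy).
Matches: at [1:10] → '3f t5vhsc'; at [12:21] → '3fbpkgl6c'; at [23:28] → '3fz27'.
Each match is replaced by 'X'.

dXvqXdvX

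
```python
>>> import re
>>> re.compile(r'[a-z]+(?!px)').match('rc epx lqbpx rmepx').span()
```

(0, 2)

The negative lookahead/lookbehind blocks any match where the forbidden context is present.
With `match`, the pattern is implicitly anchored at the beginning.
The match spans [0:2] → 'rc'.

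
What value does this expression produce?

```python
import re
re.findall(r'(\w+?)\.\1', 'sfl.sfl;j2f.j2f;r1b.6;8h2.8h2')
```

The backreference `\1` re-matches whatever the first group consumed, character for character.
Scanning left to right: at [0:7] match 'sfl.sfl', group 1 = 'sfl'; at [8:15] match 'j2f.j2f', group 1 = 'j2f'; at [22:29] match '8h2.8h2', group 1 = '8h2'.
`findall` collects group 1 from each match (3 total).

['sfl', 'j2f', '8h2']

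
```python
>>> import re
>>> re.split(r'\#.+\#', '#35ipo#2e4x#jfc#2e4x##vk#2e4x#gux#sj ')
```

Each match becomes a cut point; 2 segments remain.

['', 'sj ']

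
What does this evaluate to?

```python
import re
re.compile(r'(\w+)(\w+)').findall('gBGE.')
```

[('gBG', 'E')]

The pattern matches one or more of a word character (captured); then one or more of a word character (captured).
Scanning left to right: at [0:4] match 'gBGE', groups = ('gBG', 'E').
`findall` packs the 2 group values into a tuple for every match.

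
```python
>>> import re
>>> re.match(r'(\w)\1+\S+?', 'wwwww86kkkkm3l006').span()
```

A backreference is literal: `\1` must see the identical characters the first group matched.
With `match`, the pattern is implicitly anchored at the beginning.
The match spans [0:6] → 'wwwww8'.
Captured: group 1 = 'w'.

(0, 6)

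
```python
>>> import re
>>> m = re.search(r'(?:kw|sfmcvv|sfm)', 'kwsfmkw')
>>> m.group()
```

'kw'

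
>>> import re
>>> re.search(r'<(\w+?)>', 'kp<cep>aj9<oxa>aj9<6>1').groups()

('cep',)

Unlike `match`, `search` isn't anchored — it looks for the pattern anywhere in the string.
The match spans [2:7] → '<cep>'.
Captured: group 1 = 'cep'.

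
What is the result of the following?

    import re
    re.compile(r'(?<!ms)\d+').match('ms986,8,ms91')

None

Because the assertion is negative and zero-width, positions next to the forbidden text are skipped.
`re.match` won't scan ahead — the pattern has to work from the very first character.
Here position 0 doesn't satisfy it, so the call returns None.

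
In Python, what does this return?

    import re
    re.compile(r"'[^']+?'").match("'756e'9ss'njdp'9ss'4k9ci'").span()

(0, 6)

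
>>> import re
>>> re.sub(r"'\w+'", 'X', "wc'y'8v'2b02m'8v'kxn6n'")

Matches: at [2:5] → "'y'"; at [7:14] → "'2b02m'"; at [16:23] → "'kxn6n'".
Every occurrence is swapped for 'X'.

'wcX8vX8vX'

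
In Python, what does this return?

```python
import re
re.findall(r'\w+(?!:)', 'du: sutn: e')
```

['d', 'sut', 'e']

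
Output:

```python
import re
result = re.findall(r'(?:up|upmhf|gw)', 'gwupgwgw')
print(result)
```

['gw', 'up', 'gw', 'gw']

Walking the string: at [0:2] → 'gw'; at [2:4] → 'up'; at [4:6] → 'gw'; at [6:8] → 'gw'.
With no groups in the pattern, `findall` gives back each whole match — 4 here.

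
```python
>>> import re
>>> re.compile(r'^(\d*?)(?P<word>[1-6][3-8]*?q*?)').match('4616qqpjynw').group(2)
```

'4'

Pattern: anchored at the start of the string; then zero or more of a digit (lazy) (captured); then a character in [1-6], then zero or more of a character in [3-8] (lazy), then zero or more of a literal 'q' (lazy) (captured as 'word').
Lazy quantifiers expand one character at a time until the remainder of the pattern can match.
`match` is anchored at position 0; if the pattern doesn't fit there, it returns None.
The match spans [0:1] → '4'.
Captured: group 1 = '', group 2 = '4'.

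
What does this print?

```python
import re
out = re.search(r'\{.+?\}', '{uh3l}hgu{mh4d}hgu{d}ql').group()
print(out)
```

Because the quantifier is non-greedy, it stops expanding at the earliest point where the rest of the pattern can succeed.
`search` walks the string left to right and returns the first match it finds.
The match spans [0:6] → '{uh3l}'.

{uh3l}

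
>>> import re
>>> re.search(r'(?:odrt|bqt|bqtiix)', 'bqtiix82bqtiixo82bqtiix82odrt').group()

'bqt'

Branches in `(...|...)` are attempted left-to-right; the first branch that allows the whole pattern to succeed is taken.
The match spans [0:3] → 'bqt'.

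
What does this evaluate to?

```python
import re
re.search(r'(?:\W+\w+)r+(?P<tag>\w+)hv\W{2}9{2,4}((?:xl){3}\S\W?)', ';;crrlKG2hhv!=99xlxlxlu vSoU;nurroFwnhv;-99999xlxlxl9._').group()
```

';;crrlKG2hhv!=99xlxlxlu '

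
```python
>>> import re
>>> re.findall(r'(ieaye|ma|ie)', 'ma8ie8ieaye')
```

['ma', 'ie', 'ieaye']

Alternation tries branches left to right and keeps the first one that lets the overall match succeed at that position.
Scanning left to right: at [0:2] match 'ma', group 1 = 'ma'; at [3:5] match 'ie', group 1 = 'ie'; at [6:11] match 'ieaye', group 1 = 'ieaye'.
`findall` collects group 1 from each match (3 total).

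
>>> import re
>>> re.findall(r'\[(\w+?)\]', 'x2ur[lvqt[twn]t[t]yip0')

['twn', 't']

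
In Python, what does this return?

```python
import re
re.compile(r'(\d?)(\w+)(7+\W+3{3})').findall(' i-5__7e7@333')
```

Pattern: optionally a digit (captured); then one or more of a word character (captured); then one or more of the literal '7', then one or more of a non-word character, then exactly 3 of the literal '3' (captured).
`findall` packs the 3 group values into a tuple for every match.

[('5', '__7e', '7@333')]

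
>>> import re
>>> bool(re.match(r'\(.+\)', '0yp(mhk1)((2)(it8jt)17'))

`re.match` won't scan ahead — the pattern has to work from the very first character.
Here position 0 doesn't satisfy it, so the call returns None, and `bool(None)` is False.

False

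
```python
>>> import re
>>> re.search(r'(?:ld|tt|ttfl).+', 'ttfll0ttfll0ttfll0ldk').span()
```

(0, 21)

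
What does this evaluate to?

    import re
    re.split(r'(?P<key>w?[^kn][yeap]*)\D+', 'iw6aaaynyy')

This matches optionally a literal 'w', then any character except [kn], then zero or more of one of [yeap] (captured as 'key'); then one or more of a non-digit.
Matches to split on: at [0:2] → 'iw'; at [2:10] → '6aaaynyy'.
Because the pattern has a capturing group, `split` also inserts each captured text between the pieces.

['', 'i', '', '6aaay', '']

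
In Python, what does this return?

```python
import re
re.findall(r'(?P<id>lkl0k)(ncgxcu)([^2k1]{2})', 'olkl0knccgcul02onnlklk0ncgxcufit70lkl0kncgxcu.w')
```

`findall` packs the 3 group values into a tuple for every match.

[('lkl0k', 'ncgxcu', '.w')]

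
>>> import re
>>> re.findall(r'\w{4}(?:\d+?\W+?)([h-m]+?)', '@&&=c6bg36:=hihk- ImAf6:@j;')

['h', 'j']

The pattern matches exactly 4 of a word character; then one or more of a digit (lazy), then one or more of a non-word character (lazy) (non-capturing group); then one or more of a character in [h-m] (lazy) (captured).
With the lazy modifier that quantifier settles for the fewest repetitions that let the rest of the pattern succeed (the atoms after it are unaffected and can still be greedy).
Matches: at [4:13] match 'c6bg36:=h', group 1 = 'h'; at [18:26] match 'ImAf6:@j', group 1 = 'j'.
One capturing group, so `findall` returns just the captured substring from each match — 2 in all.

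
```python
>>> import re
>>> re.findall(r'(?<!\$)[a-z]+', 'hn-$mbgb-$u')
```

['hn', 'bgb']

Because the assertion is negative and zero-width, positions next to the forbidden text are skipped.
Scanning left to right: at [0:2] → 'hn'; at [5:8] → 'bgb'.
Since nothing is captured, `findall` lists the 2 matched substrings directly.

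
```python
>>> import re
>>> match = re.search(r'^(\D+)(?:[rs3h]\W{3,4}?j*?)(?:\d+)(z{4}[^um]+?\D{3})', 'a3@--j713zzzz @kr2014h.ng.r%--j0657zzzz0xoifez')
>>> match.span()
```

(0, 17)

The pattern matches anchored at the start of the string; then one or more of a non-digit (captured); then one of [rs3h], then 3 to 4 of a non-word character (lazy), then zero or more of a literal 'j' (lazy) (non-capturing group); then one or more of a digit (non-capturing group); then exactly 4 of a literal 'z', then one or more of any character except [um] (lazy), then exactly 3 of a non-digit (captured).
`re.search` tries every starting position until one works.
The match spans [0:17] → 'a3@--j713zzzz @kr'.
Captured: group 1 = 'a', group 2 = 'zzzz @kr'.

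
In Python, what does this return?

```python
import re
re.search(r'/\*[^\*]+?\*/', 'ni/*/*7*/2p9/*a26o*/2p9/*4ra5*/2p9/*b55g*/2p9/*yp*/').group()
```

'/*7*/'

`re.search` scans for the first position where the pattern succeeds.
The match spans [4:9] → '/*7*/'.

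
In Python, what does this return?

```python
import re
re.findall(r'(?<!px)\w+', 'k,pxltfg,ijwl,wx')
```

The negative lookahead/lookbehind blocks any match where the forbidden context is present.
Scanning left to right: at [0:1] → 'k'; at [2:8] → 'pxltfg'; at [9:13] → 'ijwl'; at [14:16] → 'wx'.
`findall` yields the raw match text (4 of them) because the pattern has no groups.

['k', 'pxltfg', 'ijwl', 'wx']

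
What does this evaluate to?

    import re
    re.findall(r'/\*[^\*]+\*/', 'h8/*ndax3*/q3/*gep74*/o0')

`findall` yields the raw match text (2 of them) because the pattern has no groups.

['/*ndax3*/', '/*gep74*/']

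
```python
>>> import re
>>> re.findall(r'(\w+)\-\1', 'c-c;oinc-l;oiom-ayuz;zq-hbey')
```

['c']

The backreference `\1` re-matches whatever the first group consumed, character for character.
Scanning left to right: at [0:3] match 'c-c', group 1 = 'c'.
One capturing group, so `findall` returns just the captured substring from the one match — 1 in all.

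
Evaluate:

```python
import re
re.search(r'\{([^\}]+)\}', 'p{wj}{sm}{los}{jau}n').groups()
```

Unlike `match`, `search` isn't anchored — it looks for the pattern anywhere in the string.
The match spans [1:5] → '{wj}'.
Captured: group 1 = 'wj'.

('wj',)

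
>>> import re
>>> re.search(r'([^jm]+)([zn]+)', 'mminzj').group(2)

The pattern matches one or more of any character except [jm] (captured); then one or more of one of [zn] (captured).
`re.search` tries every starting position until one works.
The match spans [2:5] → 'inz'.
Captured: group 1 = 'in', group 2 = 'z'.

'z'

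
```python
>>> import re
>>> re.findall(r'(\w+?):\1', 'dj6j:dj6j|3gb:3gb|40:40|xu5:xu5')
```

A backreference is literal: `\1` must see the identical characters the first group matched.
Walking the string: at [0:9] match 'dj6j:dj6j', group 1 = 'dj6j'; at [10:17] match '3gb:3gb', group 1 = '3gb'; at [18:23] match '40:40', group 1 = '40'; at [24:31] match 'xu5:xu5', group 1 = 'xu5'.
`findall` collects group 1 from each match (4 total).

['dj6j', '3gb', '40', 'xu5']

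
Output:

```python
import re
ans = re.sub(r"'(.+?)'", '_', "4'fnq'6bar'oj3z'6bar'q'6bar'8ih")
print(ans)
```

A non-greedy quantifier consumes as few characters as it can — just enough that the remainder of the pattern still matches from where it stops; whatever follows it matches normally.
Matches: at [1:6] → "'fnq'"; at [10:16] → "'oj3z'"; at [20:23] → "'q'".
`sub` substitutes '_' at each match site.

4_6bar_6bar_6bar'8ih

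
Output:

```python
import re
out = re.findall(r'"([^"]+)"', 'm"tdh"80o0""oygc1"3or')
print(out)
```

['tdh', 'oygc1']

`findall` collects group 1 from each match (2 total).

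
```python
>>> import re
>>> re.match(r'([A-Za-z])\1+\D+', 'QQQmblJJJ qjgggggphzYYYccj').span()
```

A backreference is literal: `\1` must see the identical characters the first group matched.
`match` is anchored at position 0; if the pattern doesn't fit there, it returns None.
The match spans [0:26] → 'QQQmblJJJ qjgggggphzYYYccj'.
Captured: group 1 = 'Q'.

(0, 26)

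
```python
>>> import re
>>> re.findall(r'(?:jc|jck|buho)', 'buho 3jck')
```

['buho', 'jc']

The regex engine tests alternatives in the order written; an earlier branch that matches wins even if a later one would match more.
`findall` yields the raw match text (2 of them) because the pattern has no groups.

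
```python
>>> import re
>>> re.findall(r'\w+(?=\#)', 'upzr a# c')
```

['a']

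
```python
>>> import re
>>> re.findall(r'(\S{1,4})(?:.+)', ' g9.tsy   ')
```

['g9.t']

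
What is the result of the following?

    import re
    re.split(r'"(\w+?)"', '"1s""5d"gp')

Matches to split on: at [0:4] → '"1s"'; at [4:8] → '"5d"'.
With a capturing group present, the delimiter's captured portion is kept in the result list.

['', '1s', '', '5d', 'gp']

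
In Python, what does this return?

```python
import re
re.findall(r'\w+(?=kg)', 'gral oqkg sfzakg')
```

['oq', 'sfza']

The `(?=…)`/`(?<=…)` assertion just peeks at neighbouring text; it doesn't advance the match position.
Matches: at [5:7] → 'oq'; at [10:14] → 'sfza'.
Since nothing is captured, `findall` lists the 2 matched substrings directly.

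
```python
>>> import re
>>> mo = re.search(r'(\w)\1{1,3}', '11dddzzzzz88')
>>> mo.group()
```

'11'

`\1` has to match the exact text group 1 already captured.
`re.search` tries every starting position until one works.
The match spans [0:2] → '11'.
Captured: group 1 = '1'.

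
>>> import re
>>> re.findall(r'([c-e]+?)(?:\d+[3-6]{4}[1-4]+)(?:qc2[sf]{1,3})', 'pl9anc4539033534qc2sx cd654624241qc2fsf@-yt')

Because there's exactly one group, `findall` drops the full match and keeps group 1 from the one hit.

['c']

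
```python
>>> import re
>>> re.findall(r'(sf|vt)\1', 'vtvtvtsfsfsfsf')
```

['vt', 'sf', 'sf']

`\1` is not a pattern — it's the concrete string captured by group 1, re-applied verbatim.
Matches: at [0:4] match 'vtvt', group 1 = 'vt'; at [6:10] match 'sfsf', group 1 = 'sf'; at [10:14] match 'sfsf', group 1 = 'sf'.
Because there's exactly one group, `findall` drops the full match and keeps group 1 from each hit.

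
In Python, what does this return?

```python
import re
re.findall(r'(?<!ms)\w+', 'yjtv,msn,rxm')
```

['yjtv', 'msn', 'rxm']

Because the assertion is negative and zero-width, positions next to the forbidden text are skipped.
`findall` yields the raw match text (3 of them) because the pattern has no groups.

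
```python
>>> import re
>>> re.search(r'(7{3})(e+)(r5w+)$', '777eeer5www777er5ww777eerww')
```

Pattern: exactly 3 of a literal '7' (captured); then one or more of a literal 'e' (captured); then the literal 'r5', then one or more of a literal 'w' (captured); then anchored at the end.
Here the pattern never matches, so the call returns None.

None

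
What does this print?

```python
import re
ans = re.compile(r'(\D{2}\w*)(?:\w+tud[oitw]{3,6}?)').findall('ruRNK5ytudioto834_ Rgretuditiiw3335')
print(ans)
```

This matches exactly 2 of a non-digit, then zero or more of a word character (captured); then one or more of a word character, then the literal 'tud', then 3 to 6 of one of [oitw] (lazy) (non-capturing group).
Matches: at [0:13] match 'ruRNK5ytudiot', group 1 = 'ruRNK5'; at [17:29] match '_ Rgretuditi', group 1 = '_ Rgr'.
Because there's exactly one group, `findall` drops the full match and keeps group 1 from each hit.

['ruRNK5', '_ Rgr']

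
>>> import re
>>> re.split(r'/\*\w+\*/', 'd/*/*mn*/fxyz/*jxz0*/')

['d/*', 'fxyz', '']

Splitting on the pattern gives 3 pieces.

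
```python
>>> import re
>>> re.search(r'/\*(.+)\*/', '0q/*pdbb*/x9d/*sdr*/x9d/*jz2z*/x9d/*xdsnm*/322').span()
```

Unlike `match`, `search` isn't anchored — it looks for the pattern anywhere in the string.
The match spans [2:43] → '/*pdbb*/x9d/*sdr*/x9d/*jz2z*/x9d/*xdsnm*/'.
Captured: group 1 = 'pdbb*/x9d/*sdr*/x9d/*jz2z*/x9d/*xdsnm'.

(2, 43)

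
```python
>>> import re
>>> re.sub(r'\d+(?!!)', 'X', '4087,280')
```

'X,X'

Because the assertion is negative and zero-width, positions next to the forbidden text are skipped.
Matches: at [0:4] → '4087'; at [5:8] → '280'.
`sub` substitutes 'X' at each match site.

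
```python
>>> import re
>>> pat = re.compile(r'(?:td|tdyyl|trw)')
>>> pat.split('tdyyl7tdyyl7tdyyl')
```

`|` is ordered: at each position the engine commits to the first alternative that works.
Matches to split on: at [0:2] → 'td'; at [6:8] → 'td'; at [12:14] → 'td'.
Each match becomes a cut point; 4 segments remain.

['', 'yyl7', 'yyl7', 'yyl']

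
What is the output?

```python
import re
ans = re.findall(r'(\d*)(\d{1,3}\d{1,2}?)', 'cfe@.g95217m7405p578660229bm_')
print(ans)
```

[('952', '17'), ('74', '05'), ('5786602', '29')]

The pattern matches zero or more of a digit (captured); then 1 to 3 of a digit, then 1 to 2 of a digit (lazy) (captured).
Matches: at [6:11] match '95217', groups = ('952', '17'); at [12:16] match '7405', groups = ('74', '05'); at [17:26] match '578660229', groups = ('5786602', '29').
2 groups means each result is a tuple of 2 captured strings — 3 here.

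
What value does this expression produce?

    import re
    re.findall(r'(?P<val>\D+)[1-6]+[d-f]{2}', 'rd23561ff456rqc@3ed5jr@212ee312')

Pattern: one or more of a non-digit (captured as 'val'); then one or more of a character in [1-6], then exactly 2 of a character in [d-f].
Scanning left to right: at [0:9] match 'rd23561ff', group 1 = 'rd'; at [12:19] match 'rqc@3ed', group 1 = 'rqc@'; at [20:28] match 'jr@212ee', group 1 = 'jr@'.
With a single group, `findall` returns only what that group captured — 3 items.

['rd', 'rqc@', 'jr@']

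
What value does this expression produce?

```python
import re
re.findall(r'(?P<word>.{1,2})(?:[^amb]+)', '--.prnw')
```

['--']

The pattern matches 1 to 2 of any character (captured as 'word'); then one or more of any character except [amb] (non-capturing group).
Because there's exactly one group, `findall` drops the full match and keeps group 1 from the one hit.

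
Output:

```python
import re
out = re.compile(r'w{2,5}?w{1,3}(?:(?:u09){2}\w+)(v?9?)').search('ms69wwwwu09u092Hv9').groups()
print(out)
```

('',)

Pattern: 2 to 5 of the literal 'w' (lazy), then 1 to 3 of a literal 'w'; then the literal 'u09' repeated 2 times, then one or more of a word character (non-capturing group); then optionally the literal 'v', then optionally a literal '9' (captured).
Unlike `match`, `search` isn't anchored — it looks for the pattern anywhere in the string.
The match spans [4:18] → 'wwwwu09u092Hv9'.
Captured: group 1 = ''.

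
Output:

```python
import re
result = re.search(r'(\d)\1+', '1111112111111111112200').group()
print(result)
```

111111

`\1` has to match the exact text group 1 already captured.
The match spans [0:6] → '111111'.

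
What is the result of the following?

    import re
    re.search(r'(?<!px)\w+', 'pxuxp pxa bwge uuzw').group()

A negative assertion filters positions out without eating any characters.
The match spans [0:5] → 'pxuxp'.

'pxuxp'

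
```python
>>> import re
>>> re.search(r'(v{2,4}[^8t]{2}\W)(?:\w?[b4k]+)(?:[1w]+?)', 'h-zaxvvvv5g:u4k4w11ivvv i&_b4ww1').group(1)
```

'vvvv5g:'

The match spans [5:17] → 'vvvv5g:u4k4w'.
Captured: group 1 = 'vvvv5g:'.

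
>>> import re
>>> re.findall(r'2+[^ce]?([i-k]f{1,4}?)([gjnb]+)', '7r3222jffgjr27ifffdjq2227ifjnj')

Pattern: one or more of the literal '2', then optionally any character except [ce]; then a character in [i-k], then 1 to 4 of a literal 'f' (lazy) (captured); then one or more of one of [gjnb] (captured).
Scanning left to right: at [3:11] match '222jffgj', groups = ('jff', 'gj'); at [21:30] match '2227ifjnj', groups = ('if', 'jnj').
With 2 capturing groups, `findall` returns a 2-tuple per match.

[('jff', 'gj'), ('if', 'jnj')]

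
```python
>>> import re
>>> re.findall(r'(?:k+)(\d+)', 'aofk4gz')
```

`findall` collects group 1 from the one match (1 total).

['4']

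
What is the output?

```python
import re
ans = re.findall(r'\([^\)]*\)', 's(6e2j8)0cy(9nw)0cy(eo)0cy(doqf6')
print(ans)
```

['(6e2j8)', '(9nw)', '(eo)']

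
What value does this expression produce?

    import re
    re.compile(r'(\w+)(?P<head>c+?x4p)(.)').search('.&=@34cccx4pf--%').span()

The match spans [4:13] → '34cccx4pf'.

(4, 13)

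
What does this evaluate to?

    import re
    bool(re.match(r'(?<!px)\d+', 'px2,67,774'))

False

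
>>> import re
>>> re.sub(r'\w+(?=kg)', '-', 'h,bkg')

Lookahead/lookbehind check context without consuming it, so the matched span excludes the asserted characters.
Each match is replaced by '-'.

'h,-kg'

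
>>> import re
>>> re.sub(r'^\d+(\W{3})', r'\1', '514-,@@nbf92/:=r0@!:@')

The pattern matches anchored at the start of the string; then one or more of a digit; then exactly 3 of a non-word character (captured).
`\1` in the replacement pulls in group 1's text for each match.

'-,@@nbf92/:=r0@!:@'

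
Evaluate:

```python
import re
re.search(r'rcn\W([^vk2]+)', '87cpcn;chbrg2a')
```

The pattern matches the literal 'rcn', then a non-word character; then one or more of any character except [vk2] (captured).
Unlike `match`, `search` isn't anchored — it looks for the pattern anywhere in the string.
Here nothing in the string fits, so the call returns None.

None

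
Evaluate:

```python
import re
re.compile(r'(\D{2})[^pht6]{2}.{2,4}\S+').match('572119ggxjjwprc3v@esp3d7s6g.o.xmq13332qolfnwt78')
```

`re.match` won't scan ahead — the pattern has to work from the very first character.
Here position 0 doesn't satisfy it, so the call returns None.

None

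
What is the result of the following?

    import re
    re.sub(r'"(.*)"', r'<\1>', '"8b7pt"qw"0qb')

'<8b7pt"qw>0qb'

Matches: at [0:10] → '"8b7pt"qw"'.
Each match is replaced using the text its own group 1 captured.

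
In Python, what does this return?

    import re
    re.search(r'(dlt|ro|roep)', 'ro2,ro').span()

The match spans [0:2] → 'ro'.

(0, 2)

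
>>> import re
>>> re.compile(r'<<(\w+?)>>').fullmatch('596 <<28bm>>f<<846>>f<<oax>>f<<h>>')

None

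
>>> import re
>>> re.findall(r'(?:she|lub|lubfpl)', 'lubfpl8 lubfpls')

['lub', 'lub']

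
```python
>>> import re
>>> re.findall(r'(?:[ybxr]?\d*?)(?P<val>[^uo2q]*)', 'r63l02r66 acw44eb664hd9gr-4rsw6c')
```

['63l0', '', 'r66 acw44eb664hd9gr-4rsw6c', '']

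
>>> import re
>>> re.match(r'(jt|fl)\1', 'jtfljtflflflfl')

A backreference is literal: `\1` must see the identical characters the first group matched.
`re.match` won't scan ahead — the pattern has to work from the very first character.
Here the string doesn't start with a match, so the call returns None.

None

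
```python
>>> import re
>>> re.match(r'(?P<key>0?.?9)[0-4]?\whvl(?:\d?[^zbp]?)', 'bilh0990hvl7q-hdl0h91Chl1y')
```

None

This matches optionally the literal '0', then optionally any character, then the literal '9' (captured as 'key'); then optionally a character in [0-4], then a word character, then the literal 'hvl'; then optionally a digit, then optionally any character except [zbp] (non-capturing group).
`re.match` won't scan ahead — the pattern has to work from the very first character.
Here position 0 doesn't satisfy it, so the call returns None.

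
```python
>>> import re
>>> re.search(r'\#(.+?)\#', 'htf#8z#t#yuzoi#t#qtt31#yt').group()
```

'#8z#'

Unlike `match`, `search` isn't anchored — it looks for the pattern anywhere in the string.
The match spans [3:7] → '#8z#'.
Captured: group 1 = '8z'.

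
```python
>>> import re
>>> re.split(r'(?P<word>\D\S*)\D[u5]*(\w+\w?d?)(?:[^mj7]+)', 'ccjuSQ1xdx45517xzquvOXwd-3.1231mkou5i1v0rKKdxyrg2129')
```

`re.split` interleaves the captured-group text with the surrounding fragments.

['', 'ccjuSQ1xdx45517xzquvOXwd-3.1231mkou5i1v0rKKdxyr', '212', '']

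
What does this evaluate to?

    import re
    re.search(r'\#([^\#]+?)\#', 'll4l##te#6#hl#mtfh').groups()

('te',)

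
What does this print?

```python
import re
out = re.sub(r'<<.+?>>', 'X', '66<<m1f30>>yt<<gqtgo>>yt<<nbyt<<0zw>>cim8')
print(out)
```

66XytXytXcim8

Lazy quantifiers expand one character at a time until the remainder of the pattern can match.
Each match is replaced by 'X'.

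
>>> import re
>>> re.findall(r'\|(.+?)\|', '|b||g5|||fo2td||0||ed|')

['b', 'g5', '|fo2td', '0', 'ed']

Because the quantifier is non-greedy, it stops expanding at the earliest point where the rest of the pattern can succeed.
Walking the string: at [0:3] match '|b|', group 1 = 'b'; at [3:7] match '|g5|', group 1 = 'g5'; at [7:15] match '||fo2td|', group 1 = '|fo2td'; at [15:18] match '|0|', group 1 = '0'; at [18:22] match '|ed|', group 1 = 'ed'.
One capturing group, so `findall` returns just the captured substring from each match — 5 in all.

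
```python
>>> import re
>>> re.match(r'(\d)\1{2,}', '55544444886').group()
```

'555'

`re.match` only tries the pattern at the start of the string.
The match spans [0:3] → '555'.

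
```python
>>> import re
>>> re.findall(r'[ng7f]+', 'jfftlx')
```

['ff']

Pattern: one or more of one of [ng7f].
`findall` yields the raw match text (1 of them) because the pattern has no groups.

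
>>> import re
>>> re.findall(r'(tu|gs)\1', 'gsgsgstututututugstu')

['gs', 'tu', 'tu']

A backreference is literal: `\1` must see the identical characters the first group matched.
Scanning left to right: at [0:4] match 'gsgs', group 1 = 'gs'; at [6:10] match 'tutu', group 1 = 'tu'; at [10:14] match 'tutu', group 1 = 'tu'.
Because there's exactly one group, `findall` drops the full match and keeps group 1 from each hit.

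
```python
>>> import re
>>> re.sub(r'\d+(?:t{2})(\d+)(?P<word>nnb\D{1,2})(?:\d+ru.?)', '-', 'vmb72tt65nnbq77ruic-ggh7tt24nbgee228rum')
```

Each match is replaced by '-'.

'vmb-c-ggh7tt24nbgee228rum'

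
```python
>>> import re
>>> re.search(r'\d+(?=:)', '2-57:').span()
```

(2, 4)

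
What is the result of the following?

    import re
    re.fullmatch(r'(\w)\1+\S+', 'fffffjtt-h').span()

For `fullmatch`, every character of the input must be accounted for by the pattern.
The match spans [0:10] → 'fffffjtt-h'.

(0, 10)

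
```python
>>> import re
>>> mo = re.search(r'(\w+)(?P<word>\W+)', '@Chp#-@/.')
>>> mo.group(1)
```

The pattern matches one or more of a word character (captured); then one or more of a non-word character (captured as 'word').
Unlike `match`, `search` isn't anchored — it looks for the pattern anywhere in the string.
The match spans [1:9] → 'Chp#-@/.'.
Captured: group 1 = 'Chp', group 2 = '#-@/.'.

'Chp'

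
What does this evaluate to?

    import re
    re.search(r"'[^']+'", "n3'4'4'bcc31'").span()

`re.search` scans for the first position where the pattern succeeds.
The match spans [2:5] → "'4'".

(2, 5)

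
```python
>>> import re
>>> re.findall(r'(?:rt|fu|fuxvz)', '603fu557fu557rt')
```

No capturing groups, so `findall` returns the 3 full match strings.

['fu', 'fu', 'rt']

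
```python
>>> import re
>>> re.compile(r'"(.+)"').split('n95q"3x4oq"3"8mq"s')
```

['n95q', '3x4oq"3"8mq', 's']

Matches to split on: at [4:17] → '"3x4oq"3"8mq"'.
`re.split` interleaves the captured-group text with the surrounding fragments.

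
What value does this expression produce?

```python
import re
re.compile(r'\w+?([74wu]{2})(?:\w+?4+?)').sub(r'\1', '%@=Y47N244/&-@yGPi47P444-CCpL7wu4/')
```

Pattern: one or more of a word character (lazy); then exactly 2 of one of [74wu] (captured); then one or more of a word character (lazy), then one or more of the literal '4' (lazy) (non-capturing group).
Because the quantifier is non-greedy, it stops expanding at the earliest point where the rest of the pattern can succeed.
Matches: at [3:9] → 'Y47N24'; at [14:22] → 'yGPi47P4'; at [25:33] → 'CCpL7wu4'.
The replacement refers to a captured group, so each match is rewritten using its own captured text.

'%@=474/&-@4744-7w/'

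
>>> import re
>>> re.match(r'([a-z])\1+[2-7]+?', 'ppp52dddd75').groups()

('p',)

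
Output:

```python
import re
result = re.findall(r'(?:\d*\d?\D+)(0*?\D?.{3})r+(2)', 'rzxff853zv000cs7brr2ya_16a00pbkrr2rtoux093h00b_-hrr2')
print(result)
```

[('000cs7b', '2'), ('00pbkr', '2'), ('00b_-h', '2')]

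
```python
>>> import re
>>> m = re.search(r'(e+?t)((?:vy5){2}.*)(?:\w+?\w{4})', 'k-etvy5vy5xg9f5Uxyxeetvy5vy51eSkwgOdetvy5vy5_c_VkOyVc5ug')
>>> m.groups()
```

('et', 'vy5vy5xg9f5Uxyxeetvy5vy51eSkwgOdetvy5vy5_c_VkOy')

Pattern: one or more of a literal 'e' (lazy), then a literal 't' (captured); then the literal 'vy5' repeated 2 times, then zero or more of any character (captured); then one or more of a word character (lazy), then exactly 4 of a word character (non-capturing group).
Unlike `match`, `search` isn't anchored — it looks for the pattern anywhere in the string.
The match spans [2:56] → 'etvy5vy5xg9f5Uxyxeetvy5vy51eSkwgOdetvy5vy5_c_VkOyVc5ug'.
Captured: group 1 = 'et', group 2 = 'vy5vy5xg9f5Uxyxeetvy5vy51eSkwgOdetvy5vy5_c_VkOy'.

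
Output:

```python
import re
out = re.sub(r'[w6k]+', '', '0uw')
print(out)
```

The pattern matches one or more of one of [w6k].
`sub` substitutes '' at each match site.

0u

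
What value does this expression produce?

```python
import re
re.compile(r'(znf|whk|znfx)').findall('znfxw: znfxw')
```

['znf', 'znf']

The regex engine tests alternatives in the order written; an earlier branch that matches wins even if a later one would match more.
Because there's exactly one group, `findall` drops the full match and keeps group 1 from each hit.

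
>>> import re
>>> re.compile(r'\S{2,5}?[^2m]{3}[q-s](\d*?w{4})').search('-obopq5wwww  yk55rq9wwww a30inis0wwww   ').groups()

('5wwww',)

The match spans [0:11] → '-obopq5wwww'.
Captured: group 1 = '5wwww'.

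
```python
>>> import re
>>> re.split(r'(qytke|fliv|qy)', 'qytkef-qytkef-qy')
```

['', 'qytke', 'f-', 'qytke', 'f-', 'qy', '']

Alternation isn't longest-match — the leftmost alternative that fits at this position is chosen.
Matches to split on: at [0:5] → 'qytke'; at [7:12] → 'qytke'; at [14:16] → 'qy'.
Because the pattern has a capturing group, `split` also inserts each captured text between the pieces.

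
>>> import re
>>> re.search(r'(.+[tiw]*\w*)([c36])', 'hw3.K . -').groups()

('hw', '3')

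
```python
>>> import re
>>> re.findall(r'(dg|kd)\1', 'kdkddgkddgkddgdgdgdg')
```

After group 1 captures some text, `\1` only succeeds where that same text appears again.
Matches: at [0:4] match 'kdkd', group 1 = 'kd'; at [12:16] match 'dgdg', group 1 = 'dg'; at [16:20] match 'dgdg', group 1 = 'dg'.
Because there's exactly one group, `findall` drops the full match and keeps group 1 from each hit.

['kd', 'dg', 'dg']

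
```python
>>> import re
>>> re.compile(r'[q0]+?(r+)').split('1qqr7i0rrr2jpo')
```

['1', 'r', '7i', 'rrr', '2jpo']

Pattern: one or more of one of [q0] (lazy); then one or more of a literal 'r' (captured).
Because the pattern has a capturing group, `split` also inserts each captured text between the pieces.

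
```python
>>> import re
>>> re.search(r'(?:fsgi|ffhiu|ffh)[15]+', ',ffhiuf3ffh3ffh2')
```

None

Unlike `match`, `search` isn't anchored — it looks for the pattern anywhere in the string.
Here nothing in the string fits, so the call returns None.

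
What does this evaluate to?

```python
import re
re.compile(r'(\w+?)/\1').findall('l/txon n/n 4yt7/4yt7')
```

The backreference `\1` re-matches whatever the first group consumed, character for character.
With a single group, `findall` returns only what that group captured — 2 items.

['n', '4yt7']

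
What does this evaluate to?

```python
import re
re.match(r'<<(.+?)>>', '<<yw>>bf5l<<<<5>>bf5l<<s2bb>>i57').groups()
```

('yw',)

A non-greedy quantifier consumes as few characters as it can — just enough that the remainder of the pattern still matches from where it stops; whatever follows it matches normally.
`re.match` won't scan ahead — the pattern has to work from the very first character.
The match spans [0:6] → '<<yw>>'.
Captured: group 1 = 'yw'.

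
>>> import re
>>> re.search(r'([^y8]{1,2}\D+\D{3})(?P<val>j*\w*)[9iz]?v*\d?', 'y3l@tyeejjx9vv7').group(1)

The match spans [1:15] → '3l@tyeejjx9vv7'.
Captured: group 1 = '3l@tyeejjx', group 2 = '9vv7'.

'3l@tyeejjx'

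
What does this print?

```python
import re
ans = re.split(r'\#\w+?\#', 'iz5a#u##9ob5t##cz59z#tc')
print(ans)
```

Matches to split on: at [4:7] → '#u#'; at [7:14] → '#9ob5t#'; at [14:21] → '#cz59z#'.
The string is cut at each match, leaving 4 pieces.

['iz5a', '', '', 'tc']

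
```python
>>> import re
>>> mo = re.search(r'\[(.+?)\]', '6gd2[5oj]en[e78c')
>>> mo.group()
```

Unlike `match`, `search` isn't anchored — it looks for the pattern anywhere in the string.
The match spans [4:9] → '[5oj]'.
Captured: group 1 = '5oj'.

'[5oj]'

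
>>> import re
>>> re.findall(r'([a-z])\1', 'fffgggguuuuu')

After group 1 captures some text, `\1` only succeeds where that same text appears again.
With a single group, `findall` returns only what that group captured — 5 items.

['f', 'g', 'g', 'u', 'u']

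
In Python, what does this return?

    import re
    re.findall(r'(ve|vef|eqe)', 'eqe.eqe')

['eqe', 'eqe']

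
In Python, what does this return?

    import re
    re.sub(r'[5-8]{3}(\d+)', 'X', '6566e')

`sub` substitutes 'X' at each match site.

'Xe'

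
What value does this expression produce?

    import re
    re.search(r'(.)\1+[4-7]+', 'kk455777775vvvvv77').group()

'kk455777775'

A backreference is literal: `\1` must see the identical characters the first group matched.
Unlike `match`, `search` isn't anchored — it looks for the pattern anywhere in the string.
The match spans [0:11] → 'kk455777775'.
Captured: group 1 = 'k'.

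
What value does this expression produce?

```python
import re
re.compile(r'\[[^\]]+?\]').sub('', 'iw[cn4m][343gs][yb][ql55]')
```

Every occurrence is swapped for ''.

'iw'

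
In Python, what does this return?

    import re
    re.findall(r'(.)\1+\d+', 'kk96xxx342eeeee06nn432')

['k', 'x', 'e', 'n']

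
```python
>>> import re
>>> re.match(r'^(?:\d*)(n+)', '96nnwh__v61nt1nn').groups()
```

('nn',)

The pattern matches anchored at the start of the string; then zero or more of a digit (non-capturing group); then one or more of a literal 'n' (captured).
`match` is anchored at position 0; if the pattern doesn't fit there, it returns None.
The match spans [0:4] → '96nn'.
Captured: group 1 = 'nn'.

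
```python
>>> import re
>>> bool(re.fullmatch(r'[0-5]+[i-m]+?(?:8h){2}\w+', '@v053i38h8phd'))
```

False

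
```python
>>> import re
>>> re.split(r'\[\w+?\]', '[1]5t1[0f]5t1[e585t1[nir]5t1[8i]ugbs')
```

Matches to split on: at [0:3] → '[1]'; at [6:10] → '[0f]'; at [20:25] → '[nir]'; at [28:32] → '[8i]'.
The string is cut at each match, leaving 5 pieces.

['', '5t1', '5t1[e585t1', '5t1', 'ugbs']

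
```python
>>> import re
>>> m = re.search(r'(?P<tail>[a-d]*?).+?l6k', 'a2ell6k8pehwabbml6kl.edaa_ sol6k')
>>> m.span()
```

(0, 7)

With the lazy modifier that quantifier settles for the fewest repetitions that let the rest of the pattern succeed (the atoms after it are unaffected and can still be greedy).
The match spans [0:7] → 'a2ell6k'.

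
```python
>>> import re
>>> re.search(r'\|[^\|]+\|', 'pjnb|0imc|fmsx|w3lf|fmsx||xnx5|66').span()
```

(4, 10)

The match spans [4:10] → '|0imc|'.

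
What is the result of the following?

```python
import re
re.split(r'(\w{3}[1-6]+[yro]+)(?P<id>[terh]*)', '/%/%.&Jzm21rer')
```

['/%/%.&', 'Jzm21r', 'er', '']

Pattern: exactly 3 of a word character, then one or more of a character in [1-6], then one or more of one of [yro] (captured); then zero or more of one of [terh] (captured as 'id').
Matches to split on: at [6:14] → 'Jzm21rer'.
`re.split` interleaves the captured-group text with the surrounding fragments.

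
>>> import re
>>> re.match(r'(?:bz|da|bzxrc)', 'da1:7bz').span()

(0, 2)

`re.match` only tries the pattern at the start of the string.
The match spans [0:2] → 'da'.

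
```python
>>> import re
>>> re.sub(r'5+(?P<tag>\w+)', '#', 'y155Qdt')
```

Pattern: one or more of a literal '5'; then one or more of a word character (captured as 'tag').
Matches: at [2:7] → '55Qdt'.
`sub` substitutes '#' at each match site.

'y1#'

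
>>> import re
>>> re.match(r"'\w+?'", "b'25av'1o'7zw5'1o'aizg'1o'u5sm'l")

None

With `match`, the pattern is implicitly anchored at the beginning.
Here the pattern fails at index 0, so the call returns None.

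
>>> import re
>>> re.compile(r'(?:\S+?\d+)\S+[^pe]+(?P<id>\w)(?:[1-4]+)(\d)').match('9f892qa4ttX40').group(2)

'0'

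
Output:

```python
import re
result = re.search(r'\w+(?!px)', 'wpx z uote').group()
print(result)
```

wpx

Because the assertion is negative and zero-width, positions next to the forbidden text are skipped.
The match spans [0:3] → 'wpx'.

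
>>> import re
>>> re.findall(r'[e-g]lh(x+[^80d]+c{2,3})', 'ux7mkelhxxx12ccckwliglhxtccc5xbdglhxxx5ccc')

This matches a character in [e-g], then the literal 'lh'; then one or more of the literal 'x', then one or more of any character except [80d], then 2 to 3 of a literal 'c' (captured).
Matches: at [5:28] match 'elhxxx12ccckwliglhxtccc', group 1 = 'xxx12ccckwliglhxtccc'; at [32:42] match 'glhxxx5ccc', group 1 = 'xxx5ccc'.
With a single group, `findall` returns only what that group captured — 2 items.

['xxx12ccckwliglhxtccc', 'xxx5ccc']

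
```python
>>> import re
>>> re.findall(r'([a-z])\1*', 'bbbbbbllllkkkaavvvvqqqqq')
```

['b', 'l', 'k', 'a', 'v', 'q']

A backreference is literal: `\1` must see the identical characters the first group matched.
Walking the string: at [0:6] match 'bbbbbb', group 1 = 'b'; at [6:10] match 'llll', group 1 = 'l'; at [10:13] match 'kkk', group 1 = 'k'; at [13:15] match 'aa', group 1 = 'a'; at [15:19] match 'vvvv', group 1 = 'v'; ….
`findall` collects group 1 from each match (6 total).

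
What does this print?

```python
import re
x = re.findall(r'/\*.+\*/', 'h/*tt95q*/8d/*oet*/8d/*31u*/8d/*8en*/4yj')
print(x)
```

No capturing groups, so `findall` returns the 1 full match string.

['/*tt95q*/8d/*oet*/8d/*31u*/8d/*8en*/']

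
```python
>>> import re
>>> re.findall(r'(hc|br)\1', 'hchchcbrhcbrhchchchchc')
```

['hc', 'hc', 'hc']

`\1` has to match the exact text group 1 already captured.
Walking the string: at [0:4] match 'hchc', group 1 = 'hc'; at [12:16] match 'hchc', group 1 = 'hc'; at [16:20] match 'hchc', group 1 = 'hc'.
`findall` collects group 1 from each match (3 total).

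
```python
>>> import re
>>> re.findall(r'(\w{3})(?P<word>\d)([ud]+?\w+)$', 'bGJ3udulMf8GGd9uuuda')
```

Pattern: exactly 3 of a word character (captured); then a digit (captured as 'word'); then one or more of one of [ud] (lazy), then one or more of a word character (captured); then anchored at the end.
Scanning left to right: at [0:20] match 'bGJ3udulMf8GGd9uuuda', groups = ('bGJ', '3', 'udulMf8GGd9uuuda').
Multiple groups make `findall` return tuples — one 3-tuple for the one match.

[('bGJ', '3', 'udulMf8GGd9uuuda')]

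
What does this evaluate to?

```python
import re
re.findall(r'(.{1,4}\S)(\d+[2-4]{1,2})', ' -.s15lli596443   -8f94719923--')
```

[('15lli', '596443'), ('  -8f', '94719923')]

The pattern matches 1 to 4 of any character, then a non-whitespace character (captured); then one or more of a digit, then 1 to 2 of a character in [2-4] (captured).
Matches: at [4:15] match '15lli596443', groups = ('15lli', '596443'); at [16:29] match '  -8f94719923', groups = ('  -8f', '94719923').
2 groups means each result is a tuple of 2 captured strings — 2 here.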